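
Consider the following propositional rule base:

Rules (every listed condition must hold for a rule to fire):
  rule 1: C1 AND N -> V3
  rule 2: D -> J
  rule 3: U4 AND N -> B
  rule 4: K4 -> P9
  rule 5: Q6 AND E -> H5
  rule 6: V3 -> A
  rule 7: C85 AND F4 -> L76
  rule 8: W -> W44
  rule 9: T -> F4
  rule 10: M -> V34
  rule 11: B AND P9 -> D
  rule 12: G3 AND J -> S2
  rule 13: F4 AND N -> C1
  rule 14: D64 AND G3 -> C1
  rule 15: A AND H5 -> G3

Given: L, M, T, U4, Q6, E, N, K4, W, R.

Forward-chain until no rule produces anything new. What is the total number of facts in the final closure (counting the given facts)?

23

Round 1: rule 3 [U4 AND N -> B]; rule 4 [K4 -> P9]; rule 5 [Q6 AND E -> H5]; rule 8 [W -> W44]; rule 9 [T -> F4]; rule 10 [M -> V34]. Adds B, P9, H5, W44, F4, V34.
Round 2: rule 11 [B AND P9 -> D]; rule 13 [F4 AND N -> C1]. Adds D, C1.
Round 3: rule 1 [C1 AND N -> V3]; rule 2 [D -> J]. Adds V3, J.
Round 4: rule 6 [V3 -> A]. Adds A.
Round 5: rule 15 [A AND H5 -> G3]. Adds G3.
Round 6: rule 12 [G3 AND J -> S2]. Adds S2.
Closure: {A, B, C1, D, E, F4, G3, H5, J, K4, L, M, N, P9, Q6, R, S2, T, U4, V3, V34, W, W44} — 23 facts.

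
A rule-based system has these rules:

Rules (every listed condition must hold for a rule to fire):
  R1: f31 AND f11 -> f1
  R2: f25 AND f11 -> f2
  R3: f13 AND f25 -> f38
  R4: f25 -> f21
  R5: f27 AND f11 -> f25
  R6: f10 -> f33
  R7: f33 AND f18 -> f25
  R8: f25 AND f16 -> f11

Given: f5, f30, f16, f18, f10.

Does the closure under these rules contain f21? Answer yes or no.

[1] R6 [f10 -> f33]. ⇒ new: f33.
[2] R7 [f33 AND f18 -> f25]. ⇒ new: f25.
[3] R4 [f25 -> f21]; R8 [f25 AND f16 -> f11]. ⇒ new: f21, f11.
[4] R2 [f25 AND f11 -> f2]. ⇒ new: f2.
f21 appears in round 3, so it is derivable.

yes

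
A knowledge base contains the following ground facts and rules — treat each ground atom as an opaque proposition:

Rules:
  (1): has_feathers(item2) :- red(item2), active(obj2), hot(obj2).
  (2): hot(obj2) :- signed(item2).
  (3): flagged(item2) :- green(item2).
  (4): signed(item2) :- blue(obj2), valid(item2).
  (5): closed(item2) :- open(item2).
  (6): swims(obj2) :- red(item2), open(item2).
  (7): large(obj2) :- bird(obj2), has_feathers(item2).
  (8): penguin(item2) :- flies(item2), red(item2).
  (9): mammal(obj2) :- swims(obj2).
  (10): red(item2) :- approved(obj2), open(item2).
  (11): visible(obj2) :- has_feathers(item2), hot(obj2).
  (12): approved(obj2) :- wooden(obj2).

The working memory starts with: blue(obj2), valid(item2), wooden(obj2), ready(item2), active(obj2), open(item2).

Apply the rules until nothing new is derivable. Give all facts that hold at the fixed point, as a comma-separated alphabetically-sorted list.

active(obj2), approved(obj2), blue(obj2), closed(item2), has_feathers(item2), hot(obj2), mammal(obj2), open(item2), ready(item2), red(item2), signed(item2), swims(obj2), valid(item2), visible(obj2), wooden(obj2)

Round 1 — (4), (5), (12), derive signed(item2), closed(item2), approved(obj2).
Round 2 — (2), (10), derive hot(obj2), red(item2).
Round 3 — (1), (6), derive has_feathers(item2), swims(obj2).
Round 4 — (9), (11), derive mammal(obj2), visible(obj2).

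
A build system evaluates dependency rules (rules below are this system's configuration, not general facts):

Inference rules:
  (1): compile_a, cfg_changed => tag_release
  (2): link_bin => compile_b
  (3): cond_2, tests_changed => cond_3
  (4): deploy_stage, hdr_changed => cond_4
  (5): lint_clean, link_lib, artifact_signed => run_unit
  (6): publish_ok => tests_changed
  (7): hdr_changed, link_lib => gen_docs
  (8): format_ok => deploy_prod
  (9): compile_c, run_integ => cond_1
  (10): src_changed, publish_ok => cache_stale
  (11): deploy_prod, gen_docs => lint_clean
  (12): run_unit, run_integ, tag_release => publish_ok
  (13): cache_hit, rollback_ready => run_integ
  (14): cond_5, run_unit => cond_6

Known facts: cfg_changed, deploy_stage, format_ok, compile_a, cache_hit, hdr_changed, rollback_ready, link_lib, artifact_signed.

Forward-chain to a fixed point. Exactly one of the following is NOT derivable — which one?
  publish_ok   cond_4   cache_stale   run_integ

cache_stale

Round 1: (1) [compile_a, cfg_changed => tag_release]; (4) [deploy_stage, hdr_changed => cond_4]; (7) [hdr_changed, link_lib => gen_docs]; (8) [format_ok => deploy_prod]; (13) [cache_hit, rollback_ready => run_integ]. New: tag_release, cond_4, gen_docs, deploy_prod, run_integ.
Round 2: (11) [deploy_prod, gen_docs => lint_clean]. New: lint_clean.
Round 3: (5) [lint_clean, link_lib, artifact_signed => run_unit]. New: run_unit.
Round 4: (12) [run_unit, run_integ, tag_release => publish_ok]. New: publish_ok.
Round 5: (6) [publish_ok => tests_changed]. New: tests_changed.
Derived: run_integ (round 1), cond_4 (round 1), publish_ok (round 4). cache_stale never appears in any round.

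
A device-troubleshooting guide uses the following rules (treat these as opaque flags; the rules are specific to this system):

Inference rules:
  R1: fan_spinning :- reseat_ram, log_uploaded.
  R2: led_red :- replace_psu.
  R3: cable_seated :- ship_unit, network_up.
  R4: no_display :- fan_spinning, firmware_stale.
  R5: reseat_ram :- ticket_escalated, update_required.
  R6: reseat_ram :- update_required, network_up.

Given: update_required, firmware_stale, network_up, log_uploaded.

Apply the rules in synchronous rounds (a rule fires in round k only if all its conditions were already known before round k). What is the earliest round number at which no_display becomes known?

3

Round 1: R6 [reseat_ram :- update_required, network_up.]. Adds reseat_ram.
Round 2: R1 [fan_spinning :- reseat_ram, log_uploaded.]. Adds fan_spinning.
Round 3: R4 [no_display :- fan_spinning, firmware_stale.]. Adds no_display.
no_display first appears in round 3.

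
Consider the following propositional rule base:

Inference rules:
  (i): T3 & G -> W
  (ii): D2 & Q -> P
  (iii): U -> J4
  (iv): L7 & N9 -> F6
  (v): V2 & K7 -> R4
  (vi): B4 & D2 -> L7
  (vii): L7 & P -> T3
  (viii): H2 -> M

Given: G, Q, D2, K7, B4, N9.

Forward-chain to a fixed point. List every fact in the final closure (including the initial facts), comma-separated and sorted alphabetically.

B4, D2, F6, G, K7, L7, N9, P, Q, T3, W

Round 1 fires (ii), (vi), giving P, L7.
Round 2 fires (iv), (vii), giving F6, T3.
Round 3 fires (i), giving W.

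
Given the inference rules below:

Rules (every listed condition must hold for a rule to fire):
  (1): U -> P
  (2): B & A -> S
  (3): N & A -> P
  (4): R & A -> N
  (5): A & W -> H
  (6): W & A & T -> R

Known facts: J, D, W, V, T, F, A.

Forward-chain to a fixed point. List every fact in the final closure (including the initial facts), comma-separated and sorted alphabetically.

A, D, F, H, J, N, P, R, T, V, W

Round 1 fires (5), (6), giving H, R.
Round 2 fires (4), giving N.
Round 3 fires (3), giving P.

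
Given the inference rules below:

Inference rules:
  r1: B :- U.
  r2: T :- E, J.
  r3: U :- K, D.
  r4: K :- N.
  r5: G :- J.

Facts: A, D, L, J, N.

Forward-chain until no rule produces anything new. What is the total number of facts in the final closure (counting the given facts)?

9

[1] r4 [K :- N.]; r5 [G :- J.]. ⇒ new: K, G.
[2] r3 [U :- K, D.]. ⇒ new: U.
[3] r1 [B :- U.]. ⇒ new: B.
Closure: {A, B, D, G, J, K, L, N, U} — 9 facts.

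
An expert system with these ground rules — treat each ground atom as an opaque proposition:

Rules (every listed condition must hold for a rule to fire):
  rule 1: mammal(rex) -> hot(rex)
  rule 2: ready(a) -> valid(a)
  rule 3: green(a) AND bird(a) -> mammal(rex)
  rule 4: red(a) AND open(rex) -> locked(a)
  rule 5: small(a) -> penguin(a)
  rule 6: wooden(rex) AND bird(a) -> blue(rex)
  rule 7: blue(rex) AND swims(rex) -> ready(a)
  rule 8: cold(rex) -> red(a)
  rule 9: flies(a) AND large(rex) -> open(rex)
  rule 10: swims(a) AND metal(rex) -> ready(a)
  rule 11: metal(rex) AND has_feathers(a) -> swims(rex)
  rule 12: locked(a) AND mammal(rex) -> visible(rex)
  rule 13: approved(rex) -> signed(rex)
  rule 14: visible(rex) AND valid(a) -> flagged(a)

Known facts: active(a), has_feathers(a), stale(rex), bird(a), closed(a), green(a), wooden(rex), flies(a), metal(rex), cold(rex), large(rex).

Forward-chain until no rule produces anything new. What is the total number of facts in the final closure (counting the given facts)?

22

Round 1 fires rule 3, rule 6, rule 8, rule 9, rule 11, giving mammal(rex), blue(rex), red(a), open(rex), swims(rex).
Round 2 fires rule 1, rule 4, rule 7, giving hot(rex), locked(a), ready(a).
Round 3 fires rule 2, rule 12, giving valid(a), visible(rex).
Round 4 fires rule 14, giving flagged(a).
Closure: {active(a), bird(a), blue(rex), closed(a), cold(rex), flagged(a), flies(a), green(a), has_feathers(a), hot(rex), large(rex), locked(a), mammal(rex), metal(rex), open(rex), ready(a), red(a), stale(rex), swims(rex), valid(a), visible(rex), wooden(rex)} — 22 facts.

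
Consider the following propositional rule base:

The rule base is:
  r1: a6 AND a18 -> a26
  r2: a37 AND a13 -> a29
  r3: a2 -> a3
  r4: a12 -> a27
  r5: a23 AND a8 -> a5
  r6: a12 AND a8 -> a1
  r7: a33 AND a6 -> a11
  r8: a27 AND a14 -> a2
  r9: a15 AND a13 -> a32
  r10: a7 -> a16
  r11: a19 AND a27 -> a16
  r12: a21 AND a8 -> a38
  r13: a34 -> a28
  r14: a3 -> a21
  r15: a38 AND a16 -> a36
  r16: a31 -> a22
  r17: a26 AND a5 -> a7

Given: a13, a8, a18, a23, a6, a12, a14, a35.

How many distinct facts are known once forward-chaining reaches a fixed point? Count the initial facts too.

19

Round 1: r1 [a6 AND a18 -> a26]; r4 [a12 -> a27]; r5 [a23 AND a8 -> a5]; r6 [a12 AND a8 -> a1]. Adds a26, a27, a5, a1.
Round 2: r8 [a27 AND a14 -> a2]; r17 [a26 AND a5 -> a7]. Adds a2, a7.
Round 3: r3 [a2 -> a3]; r10 [a7 -> a16]. Adds a3, a16.
Round 4: r14 [a3 -> a21]. Adds a21.
Round 5: r12 [a21 AND a8 -> a38]. Adds a38.
Round 6: r15 [a38 AND a16 -> a36]. Adds a36.
Closure: {a1, a12, a13, a14, a16, a18, a2, a21, a23, a26, a27, a3, a35, a36, a38, a5, a6, a7, a8} — 19 facts.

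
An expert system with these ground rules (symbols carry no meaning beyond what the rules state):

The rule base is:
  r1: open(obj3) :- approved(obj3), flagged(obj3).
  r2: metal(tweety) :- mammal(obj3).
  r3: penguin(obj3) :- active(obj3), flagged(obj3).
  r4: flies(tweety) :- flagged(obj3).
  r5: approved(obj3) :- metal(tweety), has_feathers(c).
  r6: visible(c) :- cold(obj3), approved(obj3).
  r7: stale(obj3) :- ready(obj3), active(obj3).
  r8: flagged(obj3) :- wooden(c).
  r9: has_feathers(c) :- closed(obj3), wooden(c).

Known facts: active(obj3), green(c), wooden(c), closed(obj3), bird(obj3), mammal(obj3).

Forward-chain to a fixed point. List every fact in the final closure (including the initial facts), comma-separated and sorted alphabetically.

active(obj3), approved(obj3), bird(obj3), closed(obj3), flagged(obj3), flies(tweety), green(c), has_feathers(c), mammal(obj3), metal(tweety), open(obj3), penguin(obj3), wooden(c)

Round 1 fires r2, r8, r9, giving metal(tweety), flagged(obj3), has_feathers(c).
Round 2 fires r3, r4, r5, giving penguin(obj3), flies(tweety), approved(obj3).
Round 3 fires r1, giving open(obj3).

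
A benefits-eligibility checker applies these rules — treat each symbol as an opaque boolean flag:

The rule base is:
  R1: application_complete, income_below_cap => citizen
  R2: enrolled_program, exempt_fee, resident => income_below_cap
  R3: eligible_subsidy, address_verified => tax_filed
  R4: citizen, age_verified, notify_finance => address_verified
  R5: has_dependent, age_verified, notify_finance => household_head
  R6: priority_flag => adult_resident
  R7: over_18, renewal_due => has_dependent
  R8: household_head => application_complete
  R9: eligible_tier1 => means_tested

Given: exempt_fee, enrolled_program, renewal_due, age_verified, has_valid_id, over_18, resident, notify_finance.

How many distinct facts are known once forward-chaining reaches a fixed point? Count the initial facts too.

Round 1: R2 [enrolled_program, exempt_fee, resident => income_below_cap]; R7 [over_18, renewal_due => has_dependent]. Adds income_below_cap, has_dependent.
Round 2: R5 [has_dependent, age_verified, notify_finance => household_head]. Adds household_head.
Round 3: R8 [household_head => application_complete]. Adds application_complete.
Round 4: R1 [application_complete, income_below_cap => citizen]. Adds citizen.
Round 5: R4 [citizen, age_verified, notify_finance => address_verified]. Adds address_verified.
Closure: {address_verified, age_verified, application_complete, citizen, enrolled_program, exempt_fee, has_dependent, has_valid_id, household_head, income_below_cap, notify_finance, over_18, renewal_due, resident} — 14 facts.

14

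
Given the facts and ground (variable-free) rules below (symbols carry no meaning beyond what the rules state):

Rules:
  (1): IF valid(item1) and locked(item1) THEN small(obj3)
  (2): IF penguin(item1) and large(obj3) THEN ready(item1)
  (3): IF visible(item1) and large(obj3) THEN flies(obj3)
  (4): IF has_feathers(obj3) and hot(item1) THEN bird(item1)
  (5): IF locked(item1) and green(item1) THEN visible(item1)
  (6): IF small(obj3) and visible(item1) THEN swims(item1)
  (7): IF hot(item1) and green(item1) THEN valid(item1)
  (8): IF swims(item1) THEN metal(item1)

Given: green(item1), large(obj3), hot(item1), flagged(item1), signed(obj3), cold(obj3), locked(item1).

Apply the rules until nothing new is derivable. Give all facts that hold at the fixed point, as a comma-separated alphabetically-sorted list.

cold(obj3), flagged(item1), flies(obj3), green(item1), hot(item1), large(obj3), locked(item1), metal(item1), signed(obj3), small(obj3), swims(item1), valid(item1), visible(item1)

[1] (5) [IF locked(item1) and green(item1) THEN visible(item1)]; (7) [IF hot(item1) and green(item1) THEN valid(item1)]. ⇒ new: visible(item1), valid(item1).
[2] (1) [IF valid(item1) and locked(item1) THEN small(obj3)]; (3) [IF visible(item1) and large(obj3) THEN flies(obj3)]. ⇒ new: small(obj3), flies(obj3).
[3] (6) [IF small(obj3) and visible(item1) THEN swims(item1)]. ⇒ new: swims(item1).
[4] (8) [IF swims(item1) THEN metal(item1)]. ⇒ new: metal(item1).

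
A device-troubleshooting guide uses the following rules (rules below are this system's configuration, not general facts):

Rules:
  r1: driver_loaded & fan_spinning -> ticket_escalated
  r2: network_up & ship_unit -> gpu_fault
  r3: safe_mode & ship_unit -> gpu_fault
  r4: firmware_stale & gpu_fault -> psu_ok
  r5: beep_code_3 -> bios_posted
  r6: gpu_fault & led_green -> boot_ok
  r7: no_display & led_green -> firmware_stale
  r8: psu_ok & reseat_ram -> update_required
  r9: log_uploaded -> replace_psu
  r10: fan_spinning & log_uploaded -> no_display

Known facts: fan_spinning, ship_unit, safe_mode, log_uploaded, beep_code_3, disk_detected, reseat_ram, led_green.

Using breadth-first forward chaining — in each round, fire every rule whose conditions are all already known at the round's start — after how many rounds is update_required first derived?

4

Round 1: r3 [safe_mode & ship_unit -> gpu_fault]; r5 [beep_code_3 -> bios_posted]; r9 [log_uploaded -> replace_psu]; r10 [fan_spinning & log_uploaded -> no_display]. Adds gpu_fault, bios_posted, replace_psu, no_display.
Round 2: r6 [gpu_fault & led_green -> boot_ok]; r7 [no_display & led_green -> firmware_stale]. Adds boot_ok, firmware_stale.
Round 3: r4 [firmware_stale & gpu_fault -> psu_ok]. Adds psu_ok.
Round 4: r8 [psu_ok & reseat_ram -> update_required]. Adds update_required.
update_required first appears in round 4.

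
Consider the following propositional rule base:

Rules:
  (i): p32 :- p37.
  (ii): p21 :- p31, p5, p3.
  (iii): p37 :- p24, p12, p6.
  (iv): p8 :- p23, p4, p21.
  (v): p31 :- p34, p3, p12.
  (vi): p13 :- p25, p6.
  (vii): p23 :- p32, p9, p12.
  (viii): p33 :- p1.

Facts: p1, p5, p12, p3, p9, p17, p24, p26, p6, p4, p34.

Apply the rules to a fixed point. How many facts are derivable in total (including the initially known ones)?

[1] (iii) [p37 :- p24, p12, p6.]; (v) [p31 :- p34, p3, p12.]; (viii) [p33 :- p1.]. ⇒ new: p37, p31, p33.
[2] (i) [p32 :- p37.]; (ii) [p21 :- p31, p5, p3.]. ⇒ new: p32, p21.
[3] (vii) [p23 :- p32, p9, p12.]. ⇒ new: p23.
[4] (iv) [p8 :- p23, p4, p21.]. ⇒ new: p8.
Closure: {p1, p12, p17, p21, p23, p24, p26, p3, p31, p32, p33, p34, p37, p4, p5, p6, p8, p9} — 18 facts.

18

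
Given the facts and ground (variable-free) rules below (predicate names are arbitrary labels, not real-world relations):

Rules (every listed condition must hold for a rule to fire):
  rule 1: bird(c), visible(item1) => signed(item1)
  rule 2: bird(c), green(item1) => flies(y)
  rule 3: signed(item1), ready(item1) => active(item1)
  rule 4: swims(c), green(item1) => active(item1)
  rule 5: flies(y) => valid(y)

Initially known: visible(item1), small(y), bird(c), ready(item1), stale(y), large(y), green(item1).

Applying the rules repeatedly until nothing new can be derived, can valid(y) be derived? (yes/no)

[1] rule 1 [bird(c), visible(item1) => signed(item1)]; rule 2 [bird(c), green(item1) => flies(y)]. ⇒ new: signed(item1), flies(y).
[2] rule 3 [signed(item1), ready(item1) => active(item1)]; rule 5 [flies(y) => valid(y)]. ⇒ new: active(item1), valid(y).
valid(y) appears in round 2, so it is derivable.

yes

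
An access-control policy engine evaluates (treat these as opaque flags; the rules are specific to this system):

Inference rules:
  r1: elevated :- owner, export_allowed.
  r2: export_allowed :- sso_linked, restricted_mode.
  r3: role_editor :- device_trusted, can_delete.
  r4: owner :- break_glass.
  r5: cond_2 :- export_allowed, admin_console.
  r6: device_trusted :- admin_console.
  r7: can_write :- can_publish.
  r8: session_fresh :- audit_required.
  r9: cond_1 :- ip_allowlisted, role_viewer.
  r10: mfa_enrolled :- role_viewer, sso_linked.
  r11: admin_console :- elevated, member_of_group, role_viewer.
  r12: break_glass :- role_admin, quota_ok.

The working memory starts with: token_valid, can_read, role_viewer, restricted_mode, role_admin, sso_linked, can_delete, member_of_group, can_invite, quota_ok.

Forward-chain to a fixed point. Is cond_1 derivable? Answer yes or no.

[1] r2 [export_allowed :- sso_linked, restricted_mode.]; r10 [mfa_enrolled :- role_viewer, sso_linked.]; r12 [break_glass :- role_admin, quota_ok.]. ⇒ new: export_allowed, mfa_enrolled, break_glass.
[2] r4 [owner :- break_glass.]. ⇒ new: owner.
[3] r1 [elevated :- owner, export_allowed.]. ⇒ new: elevated.
[4] r11 [admin_console :- elevated, member_of_group, role_viewer.]. ⇒ new: admin_console.
[5] r5 [cond_2 :- export_allowed, admin_console.]; r6 [device_trusted :- admin_console.]. ⇒ new: cond_2, device_trusted.
[6] r3 [role_editor :- device_trusted, can_delete.]. ⇒ new: role_editor.
Fixed point reached. cond_1 is concluded only by r9; r9 needs ip_allowlisted (never derived).

no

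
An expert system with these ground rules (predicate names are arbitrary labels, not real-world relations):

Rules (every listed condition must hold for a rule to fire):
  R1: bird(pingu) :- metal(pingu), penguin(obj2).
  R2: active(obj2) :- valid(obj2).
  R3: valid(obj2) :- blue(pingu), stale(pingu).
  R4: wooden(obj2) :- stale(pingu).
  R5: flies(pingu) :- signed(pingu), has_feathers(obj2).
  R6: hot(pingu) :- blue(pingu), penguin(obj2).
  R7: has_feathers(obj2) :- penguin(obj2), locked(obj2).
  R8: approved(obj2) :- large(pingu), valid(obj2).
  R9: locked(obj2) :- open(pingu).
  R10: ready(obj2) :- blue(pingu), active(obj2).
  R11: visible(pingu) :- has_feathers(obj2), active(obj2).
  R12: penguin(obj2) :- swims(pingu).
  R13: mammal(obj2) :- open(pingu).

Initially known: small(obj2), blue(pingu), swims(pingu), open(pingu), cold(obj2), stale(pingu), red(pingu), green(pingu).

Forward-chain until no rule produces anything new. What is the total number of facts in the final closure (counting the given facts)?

Round 1: R3 [valid(obj2) :- blue(pingu), stale(pingu).]; R4 [wooden(obj2) :- stale(pingu).]; R9 [locked(obj2) :- open(pingu).]; R12 [penguin(obj2) :- swims(pingu).]; R13 [mammal(obj2) :- open(pingu).]. New: valid(obj2), wooden(obj2), locked(obj2), penguin(obj2), mammal(obj2).
Round 2: R2 [active(obj2) :- valid(obj2).]; R6 [hot(pingu) :- blue(pingu), penguin(obj2).]; R7 [has_feathers(obj2) :- penguin(obj2), locked(obj2).]. New: active(obj2), hot(pingu), has_feathers(obj2).
Round 3: R10 [ready(obj2) :- blue(pingu), active(obj2).]; R11 [visible(pingu) :- has_feathers(obj2), active(obj2).]. New: ready(obj2), visible(pingu).
Closure: {active(obj2), blue(pingu), cold(obj2), green(pingu), has_feathers(obj2), hot(pingu), locked(obj2), mammal(obj2), open(pingu), penguin(obj2), ready(obj2), red(pingu), small(obj2), stale(pingu), swims(pingu), valid(obj2), visible(pingu), wooden(obj2)} — 18 facts.

18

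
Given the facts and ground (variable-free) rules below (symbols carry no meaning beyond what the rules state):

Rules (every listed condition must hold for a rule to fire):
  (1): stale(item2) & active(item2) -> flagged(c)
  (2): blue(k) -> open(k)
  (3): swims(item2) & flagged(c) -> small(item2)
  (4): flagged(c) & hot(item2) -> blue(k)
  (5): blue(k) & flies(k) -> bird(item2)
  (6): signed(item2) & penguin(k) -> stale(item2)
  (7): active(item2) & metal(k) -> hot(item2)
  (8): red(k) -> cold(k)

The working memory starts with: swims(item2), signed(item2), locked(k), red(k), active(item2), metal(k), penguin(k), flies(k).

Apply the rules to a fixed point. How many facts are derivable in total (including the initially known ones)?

16

Round 1 — (6), (7), (8), derive stale(item2), hot(item2), cold(k).
Round 2 — (1), derive flagged(c).
Round 3 — (3), (4), derive small(item2), blue(k).
Round 4 — (2), (5), derive open(k), bird(item2).
Closure: {active(item2), bird(item2), blue(k), cold(k), flagged(c), flies(k), hot(item2), locked(k), metal(k), open(k), penguin(k), red(k), signed(item2), small(item2), stale(item2), swims(item2)} — 16 facts.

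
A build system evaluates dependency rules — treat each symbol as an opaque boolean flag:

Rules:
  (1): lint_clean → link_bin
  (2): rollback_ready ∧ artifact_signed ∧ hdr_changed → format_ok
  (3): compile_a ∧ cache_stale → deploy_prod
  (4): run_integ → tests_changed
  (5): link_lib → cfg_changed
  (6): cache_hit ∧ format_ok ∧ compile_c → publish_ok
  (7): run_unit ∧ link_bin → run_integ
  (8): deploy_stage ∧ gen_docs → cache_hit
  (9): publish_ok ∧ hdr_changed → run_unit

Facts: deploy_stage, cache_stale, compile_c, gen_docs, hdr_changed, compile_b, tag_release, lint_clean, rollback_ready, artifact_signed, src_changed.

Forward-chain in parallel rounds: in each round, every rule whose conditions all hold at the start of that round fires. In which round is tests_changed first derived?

5

[1] (1) [lint_clean → link_bin]; (2) [rollback_ready ∧ artifact_signed ∧ hdr_changed → format_ok]; (8) [deploy_stage ∧ gen_docs → cache_hit]. ⇒ new: link_bin, format_ok, cache_hit.
[2] (6) [cache_hit ∧ format_ok ∧ compile_c → publish_ok]. ⇒ new: publish_ok.
[3] (9) [publish_ok ∧ hdr_changed → run_unit]. ⇒ new: run_unit.
[4] (7) [run_unit ∧ link_bin → run_integ]. ⇒ new: run_integ.
[5] (4) [run_integ → tests_changed]. ⇒ new: tests_changed.
tests_changed first appears in round 5.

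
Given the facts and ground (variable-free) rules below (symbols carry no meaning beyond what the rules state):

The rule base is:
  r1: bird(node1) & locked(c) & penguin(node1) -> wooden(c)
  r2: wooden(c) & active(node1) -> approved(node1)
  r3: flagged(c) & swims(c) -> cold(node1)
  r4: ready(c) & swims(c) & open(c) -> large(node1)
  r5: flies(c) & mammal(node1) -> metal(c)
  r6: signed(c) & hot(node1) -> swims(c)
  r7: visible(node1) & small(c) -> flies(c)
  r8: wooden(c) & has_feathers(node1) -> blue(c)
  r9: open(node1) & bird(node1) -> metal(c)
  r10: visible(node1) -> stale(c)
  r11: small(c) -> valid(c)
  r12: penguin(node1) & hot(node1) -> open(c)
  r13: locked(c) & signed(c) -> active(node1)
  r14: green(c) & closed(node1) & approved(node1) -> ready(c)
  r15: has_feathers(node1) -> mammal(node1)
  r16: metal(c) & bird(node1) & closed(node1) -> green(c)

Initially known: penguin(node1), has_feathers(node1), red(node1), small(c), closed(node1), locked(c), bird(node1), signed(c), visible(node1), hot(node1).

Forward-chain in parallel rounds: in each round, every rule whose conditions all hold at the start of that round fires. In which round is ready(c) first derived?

4

[1] r1 [bird(node1) & locked(c) & penguin(node1) -> wooden(c)]; r6 [signed(c) & hot(node1) -> swims(c)]; r7 [visible(node1) & small(c) -> flies(c)]; r10 [visible(node1) -> stale(c)]; r11 [small(c) -> valid(c)]; r12 [penguin(node1) & hot(node1) -> open(c)]; r13 [locked(c) & signed(c) -> active(node1)]; r15 [has_feathers(node1) -> mammal(node1)]. ⇒ new: wooden(c), swims(c), flies(c), stale(c), valid(c), open(c), active(node1), mammal(node1).
[2] r2 [wooden(c) & active(node1) -> approved(node1)]; r5 [flies(c) & mammal(node1) -> metal(c)]; r8 [wooden(c) & has_feathers(node1) -> blue(c)]. ⇒ new: approved(node1), metal(c), blue(c).
[3] r16 [metal(c) & bird(node1) & closed(node1) -> green(c)]. ⇒ new: green(c).
[4] r14 [green(c) & closed(node1) & approved(node1) -> ready(c)]. ⇒ new: ready(c).
ready(c) first appears in round 4.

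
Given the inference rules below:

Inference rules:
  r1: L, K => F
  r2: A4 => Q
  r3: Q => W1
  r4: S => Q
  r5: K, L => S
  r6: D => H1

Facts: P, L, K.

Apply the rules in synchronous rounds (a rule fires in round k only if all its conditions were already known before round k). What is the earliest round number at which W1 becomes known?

Round 1: r1 [L, K => F]; r5 [K, L => S]. New: F, S.
Round 2: r4 [S => Q]. New: Q.
Round 3: r3 [Q => W1]. New: W1.
W1 first appears in round 3.

3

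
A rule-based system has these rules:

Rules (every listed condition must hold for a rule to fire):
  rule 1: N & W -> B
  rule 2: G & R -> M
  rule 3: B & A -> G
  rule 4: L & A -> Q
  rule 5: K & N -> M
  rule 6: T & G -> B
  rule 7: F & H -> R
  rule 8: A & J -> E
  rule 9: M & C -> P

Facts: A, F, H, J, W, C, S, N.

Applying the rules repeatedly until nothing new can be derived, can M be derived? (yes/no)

Round 1 — rule 1, rule 7, rule 8, derive B, R, E.
Round 2 — rule 3, derive G.
Round 3 — rule 2, derive M.
Round 4 — rule 9, derive P.
M appears in round 3, so it is derivable.

yes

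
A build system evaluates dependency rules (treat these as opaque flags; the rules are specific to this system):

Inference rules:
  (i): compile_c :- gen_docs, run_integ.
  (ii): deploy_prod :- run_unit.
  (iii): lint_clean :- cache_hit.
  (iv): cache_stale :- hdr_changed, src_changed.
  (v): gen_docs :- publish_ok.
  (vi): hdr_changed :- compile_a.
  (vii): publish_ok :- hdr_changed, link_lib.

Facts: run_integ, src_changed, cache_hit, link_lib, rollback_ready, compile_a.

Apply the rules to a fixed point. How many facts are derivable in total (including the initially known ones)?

[1] (iii) [lint_clean :- cache_hit.]; (vi) [hdr_changed :- compile_a.]. ⇒ new: lint_clean, hdr_changed.
[2] (iv) [cache_stale :- hdr_changed, src_changed.]; (vii) [publish_ok :- hdr_changed, link_lib.]. ⇒ new: cache_stale, publish_ok.
[3] (v) [gen_docs :- publish_ok.]. ⇒ new: gen_docs.
[4] (i) [compile_c :- gen_docs, run_integ.]. ⇒ new: compile_c.
Closure: {cache_hit, cache_stale, compile_a, compile_c, gen_docs, hdr_changed, link_lib, lint_clean, publish_ok, rollback_ready, run_integ, src_changed} — 12 facts.

12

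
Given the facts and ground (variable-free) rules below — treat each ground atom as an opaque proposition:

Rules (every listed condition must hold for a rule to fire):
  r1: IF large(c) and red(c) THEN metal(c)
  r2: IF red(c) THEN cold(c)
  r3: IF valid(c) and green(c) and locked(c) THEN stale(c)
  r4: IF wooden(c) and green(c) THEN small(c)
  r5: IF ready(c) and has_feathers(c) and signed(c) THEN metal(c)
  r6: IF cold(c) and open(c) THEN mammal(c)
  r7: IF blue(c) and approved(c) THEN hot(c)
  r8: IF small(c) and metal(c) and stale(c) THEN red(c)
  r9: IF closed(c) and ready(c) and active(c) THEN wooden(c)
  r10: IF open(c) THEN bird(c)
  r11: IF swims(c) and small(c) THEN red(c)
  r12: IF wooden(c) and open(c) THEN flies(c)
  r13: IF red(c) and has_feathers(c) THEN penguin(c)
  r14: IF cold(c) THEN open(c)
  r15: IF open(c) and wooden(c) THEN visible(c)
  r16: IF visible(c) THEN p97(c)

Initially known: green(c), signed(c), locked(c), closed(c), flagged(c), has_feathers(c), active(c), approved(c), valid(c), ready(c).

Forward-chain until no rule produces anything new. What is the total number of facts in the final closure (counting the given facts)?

Round 1: r3 [IF valid(c) and green(c) and locked(c) THEN stale(c)]; r5 [IF ready(c) and has_feathers(c) and signed(c) THEN metal(c)]; r9 [IF closed(c) and ready(c) and active(c) THEN wooden(c)]. Adds stale(c), metal(c), wooden(c).
Round 2: r4 [IF wooden(c) and green(c) THEN small(c)]. Adds small(c).
Round 3: r8 [IF small(c) and metal(c) and stale(c) THEN red(c)]. Adds red(c).
Round 4: r2 [IF red(c) THEN cold(c)]; r13 [IF red(c) and has_feathers(c) THEN penguin(c)]. Adds cold(c), penguin(c).
Round 5: r14 [IF cold(c) THEN open(c)]. Adds open(c).
Round 6: r6 [IF cold(c) and open(c) THEN mammal(c)]; r10 [IF open(c) THEN bird(c)]; r12 [IF wooden(c) and open(c) THEN flies(c)]; r15 [IF open(c) and wooden(c) THEN visible(c)]. Adds mammal(c), bird(c), flies(c), visible(c).
Round 7: r16 [IF visible(c) THEN p97(c)]. Adds p97(c).
Closure: {active(c), approved(c), bird(c), closed(c), cold(c), flagged(c), flies(c), green(c), has_feathers(c), locked(c), mammal(c), metal(c), open(c), p97(c), penguin(c), ready(c), red(c), signed(c), small(c), stale(c), valid(c), visible(c), wooden(c)} — 23 facts.

23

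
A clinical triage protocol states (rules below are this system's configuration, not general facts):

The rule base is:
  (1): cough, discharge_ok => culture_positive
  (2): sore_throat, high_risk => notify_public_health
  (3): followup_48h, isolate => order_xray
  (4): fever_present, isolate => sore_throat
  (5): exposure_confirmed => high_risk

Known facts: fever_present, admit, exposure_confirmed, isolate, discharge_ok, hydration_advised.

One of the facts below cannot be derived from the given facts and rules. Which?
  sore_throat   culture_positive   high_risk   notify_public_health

Round 1: (4) [fever_present, isolate => sore_throat]; (5) [exposure_confirmed => high_risk]. Adds sore_throat, high_risk.
Round 2: (2) [sore_throat, high_risk => notify_public_health]. Adds notify_public_health.
Derived: high_risk (round 1), notify_public_health (round 2), sore_throat (round 1). culture_positive never appears in any round.

culture_positive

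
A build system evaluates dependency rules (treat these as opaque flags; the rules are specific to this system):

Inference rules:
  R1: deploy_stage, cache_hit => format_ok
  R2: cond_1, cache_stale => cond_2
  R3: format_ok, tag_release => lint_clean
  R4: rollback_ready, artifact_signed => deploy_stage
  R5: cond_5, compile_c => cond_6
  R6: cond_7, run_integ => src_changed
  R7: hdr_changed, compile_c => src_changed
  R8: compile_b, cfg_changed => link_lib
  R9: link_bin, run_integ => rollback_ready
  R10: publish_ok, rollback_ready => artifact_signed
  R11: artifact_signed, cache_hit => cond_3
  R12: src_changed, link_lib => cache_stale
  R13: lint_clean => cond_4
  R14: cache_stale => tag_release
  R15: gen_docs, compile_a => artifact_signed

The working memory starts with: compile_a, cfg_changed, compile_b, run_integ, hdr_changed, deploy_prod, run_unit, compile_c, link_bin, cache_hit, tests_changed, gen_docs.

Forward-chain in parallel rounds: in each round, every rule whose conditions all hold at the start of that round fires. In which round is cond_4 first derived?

5

Round 1: R7 [hdr_changed, compile_c => src_changed]; R8 [compile_b, cfg_changed => link_lib]; R9 [link_bin, run_integ => rollback_ready]; R15 [gen_docs, compile_a => artifact_signed]. Adds src_changed, link_lib, rollback_ready, artifact_signed.
Round 2: R4 [rollback_ready, artifact_signed => deploy_stage]; R11 [artifact_signed, cache_hit => cond_3]; R12 [src_changed, link_lib => cache_stale]. Adds deploy_stage, cond_3, cache_stale.
Round 3: R1 [deploy_stage, cache_hit => format_ok]; R14 [cache_stale => tag_release]. Adds format_ok, tag_release.
Round 4: R3 [format_ok, tag_release => lint_clean]. Adds lint_clean.
Round 5: R13 [lint_clean => cond_4]. Adds cond_4.
cond_4 first appears in round 5.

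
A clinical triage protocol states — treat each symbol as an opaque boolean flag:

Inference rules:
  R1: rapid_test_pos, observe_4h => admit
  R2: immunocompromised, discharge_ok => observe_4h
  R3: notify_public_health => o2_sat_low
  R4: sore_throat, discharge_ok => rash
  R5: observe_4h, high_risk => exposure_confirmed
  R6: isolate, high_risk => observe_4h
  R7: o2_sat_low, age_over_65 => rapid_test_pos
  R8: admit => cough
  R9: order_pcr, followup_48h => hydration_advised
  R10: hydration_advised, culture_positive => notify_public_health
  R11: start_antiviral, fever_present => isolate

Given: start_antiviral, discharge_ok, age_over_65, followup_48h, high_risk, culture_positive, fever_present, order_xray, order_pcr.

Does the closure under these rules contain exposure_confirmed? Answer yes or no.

yes

Round 1 — R9, R11, derive hydration_advised, isolate.
Round 2 — R6, R10, derive observe_4h, notify_public_health.
Round 3 — R3, R5, derive o2_sat_low, exposure_confirmed.
Round 4 — R7, derive rapid_test_pos.
Round 5 — R1, derive admit.
Round 6 — R8, derive cough.
exposure_confirmed appears in round 3, so it is derivable.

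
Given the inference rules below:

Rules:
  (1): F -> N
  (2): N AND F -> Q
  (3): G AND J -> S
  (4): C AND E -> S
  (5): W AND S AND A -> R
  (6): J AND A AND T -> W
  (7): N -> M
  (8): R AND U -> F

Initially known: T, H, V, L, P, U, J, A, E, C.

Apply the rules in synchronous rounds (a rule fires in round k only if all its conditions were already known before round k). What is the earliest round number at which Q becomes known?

Round 1 fires (4), (6), giving S, W.
Round 2 fires (5), giving R.
Round 3 fires (8), giving F.
Round 4 fires (1), giving N.
Round 5 fires (2), (7), giving Q, M.
Q first appears in round 5.

5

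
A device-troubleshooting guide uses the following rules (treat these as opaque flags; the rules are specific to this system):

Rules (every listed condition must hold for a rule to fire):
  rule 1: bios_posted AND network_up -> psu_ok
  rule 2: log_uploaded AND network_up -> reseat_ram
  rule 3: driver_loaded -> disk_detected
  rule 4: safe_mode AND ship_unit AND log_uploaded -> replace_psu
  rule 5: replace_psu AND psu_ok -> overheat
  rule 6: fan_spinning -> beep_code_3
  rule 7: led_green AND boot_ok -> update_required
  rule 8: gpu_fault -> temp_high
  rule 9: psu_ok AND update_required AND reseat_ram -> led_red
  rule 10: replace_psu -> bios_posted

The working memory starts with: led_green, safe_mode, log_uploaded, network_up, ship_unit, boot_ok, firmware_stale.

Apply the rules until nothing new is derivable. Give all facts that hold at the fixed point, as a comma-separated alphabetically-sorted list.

Round 1: rule 2 [log_uploaded AND network_up -> reseat_ram]; rule 4 [safe_mode AND ship_unit AND log_uploaded -> replace_psu]; rule 7 [led_green AND boot_ok -> update_required]. Adds reseat_ram, replace_psu, update_required.
Round 2: rule 10 [replace_psu -> bios_posted]. Adds bios_posted.
Round 3: rule 1 [bios_posted AND network_up -> psu_ok]. Adds psu_ok.
Round 4: rule 5 [replace_psu AND psu_ok -> overheat]; rule 9 [psu_ok AND update_required AND reseat_ram -> led_red]. Adds overheat, led_red.

bios_posted, boot_ok, firmware_stale, led_green, led_red, log_uploaded, network_up, overheat, psu_ok, replace_psu, reseat_ram, safe_mode, ship_unit, update_required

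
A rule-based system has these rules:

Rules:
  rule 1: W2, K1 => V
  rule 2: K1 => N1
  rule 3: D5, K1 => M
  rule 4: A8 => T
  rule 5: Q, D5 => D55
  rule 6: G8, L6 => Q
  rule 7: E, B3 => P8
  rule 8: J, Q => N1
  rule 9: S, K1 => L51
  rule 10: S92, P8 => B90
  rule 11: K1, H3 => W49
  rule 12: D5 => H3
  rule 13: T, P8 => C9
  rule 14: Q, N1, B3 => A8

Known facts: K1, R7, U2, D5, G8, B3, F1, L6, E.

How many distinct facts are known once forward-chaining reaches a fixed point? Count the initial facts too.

19

Round 1: rule 2 [K1 => N1]; rule 3 [D5, K1 => M]; rule 6 [G8, L6 => Q]; rule 7 [E, B3 => P8]; rule 12 [D5 => H3]. New: N1, M, Q, P8, H3.
Round 2: rule 5 [Q, D5 => D55]; rule 11 [K1, H3 => W49]; rule 14 [Q, N1, B3 => A8]. New: D55, W49, A8.
Round 3: rule 4 [A8 => T]. New: T.
Round 4: rule 13 [T, P8 => C9]. New: C9.
Closure: {A8, B3, C9, D5, D55, E, F1, G8, H3, K1, L6, M, N1, P8, Q, R7, T, U2, W49} — 19 facts.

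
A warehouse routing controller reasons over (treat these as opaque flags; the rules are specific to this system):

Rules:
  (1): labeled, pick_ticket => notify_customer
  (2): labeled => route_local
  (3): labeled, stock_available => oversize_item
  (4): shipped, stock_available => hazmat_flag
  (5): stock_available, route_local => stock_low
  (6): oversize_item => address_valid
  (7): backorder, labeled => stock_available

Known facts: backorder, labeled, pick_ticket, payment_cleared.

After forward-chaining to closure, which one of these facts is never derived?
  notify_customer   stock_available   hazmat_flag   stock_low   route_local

hazmat_flag

Round 1: (1) [labeled, pick_ticket => notify_customer]; (2) [labeled => route_local]; (7) [backorder, labeled => stock_available]. Adds notify_customer, route_local, stock_available.
Round 2: (3) [labeled, stock_available => oversize_item]; (5) [stock_available, route_local => stock_low]. Adds oversize_item, stock_low.
Round 3: (6) [oversize_item => address_valid]. Adds address_valid.
Derived: stock_available (round 1), stock_low (round 2), notify_customer (round 1), route_local (round 1). hazmat_flag never appears in any round.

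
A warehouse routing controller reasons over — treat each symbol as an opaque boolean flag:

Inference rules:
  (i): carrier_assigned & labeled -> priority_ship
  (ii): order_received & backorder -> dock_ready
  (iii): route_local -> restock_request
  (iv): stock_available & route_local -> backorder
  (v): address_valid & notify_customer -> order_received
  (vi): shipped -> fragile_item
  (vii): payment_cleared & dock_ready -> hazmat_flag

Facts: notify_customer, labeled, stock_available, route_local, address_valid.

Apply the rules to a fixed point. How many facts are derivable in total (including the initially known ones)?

9

Round 1 fires (iii), (iv), (v), giving restock_request, backorder, order_received.
Round 2 fires (ii), giving dock_ready.
Closure: {address_valid, backorder, dock_ready, labeled, notify_customer, order_received, restock_request, route_local, stock_available} — 9 facts.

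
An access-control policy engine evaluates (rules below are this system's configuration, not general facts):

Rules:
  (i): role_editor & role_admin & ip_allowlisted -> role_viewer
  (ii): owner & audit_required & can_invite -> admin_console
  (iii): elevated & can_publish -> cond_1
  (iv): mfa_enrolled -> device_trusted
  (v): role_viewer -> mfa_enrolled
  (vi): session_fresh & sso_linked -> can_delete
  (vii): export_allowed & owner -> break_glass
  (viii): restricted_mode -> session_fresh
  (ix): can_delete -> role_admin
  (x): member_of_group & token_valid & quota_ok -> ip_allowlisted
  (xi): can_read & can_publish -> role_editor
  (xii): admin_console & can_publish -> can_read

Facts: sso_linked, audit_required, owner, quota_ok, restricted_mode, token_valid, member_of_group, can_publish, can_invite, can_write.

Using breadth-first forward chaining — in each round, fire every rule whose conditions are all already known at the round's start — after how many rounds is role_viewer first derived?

4

Round 1 — (ii), (viii), (x), derive admin_console, session_fresh, ip_allowlisted.
Round 2 — (vi), (xii), derive can_delete, can_read.
Round 3 — (ix), (xi), derive role_admin, role_editor.
Round 4 — (i), derive role_viewer.
role_viewer first appears in round 4.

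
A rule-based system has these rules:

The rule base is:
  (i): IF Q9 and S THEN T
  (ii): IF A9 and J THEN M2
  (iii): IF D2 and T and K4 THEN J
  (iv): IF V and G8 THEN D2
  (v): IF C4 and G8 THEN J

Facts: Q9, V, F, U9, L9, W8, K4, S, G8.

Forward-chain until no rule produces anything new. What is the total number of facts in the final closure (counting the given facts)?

12

Round 1: (i) [IF Q9 and S THEN T]; (iv) [IF V and G8 THEN D2]. New: T, D2.
Round 2: (iii) [IF D2 and T and K4 THEN J]. New: J.
Closure: {D2, F, G8, J, K4, L9, Q9, S, T, U9, V, W8} — 12 facts.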